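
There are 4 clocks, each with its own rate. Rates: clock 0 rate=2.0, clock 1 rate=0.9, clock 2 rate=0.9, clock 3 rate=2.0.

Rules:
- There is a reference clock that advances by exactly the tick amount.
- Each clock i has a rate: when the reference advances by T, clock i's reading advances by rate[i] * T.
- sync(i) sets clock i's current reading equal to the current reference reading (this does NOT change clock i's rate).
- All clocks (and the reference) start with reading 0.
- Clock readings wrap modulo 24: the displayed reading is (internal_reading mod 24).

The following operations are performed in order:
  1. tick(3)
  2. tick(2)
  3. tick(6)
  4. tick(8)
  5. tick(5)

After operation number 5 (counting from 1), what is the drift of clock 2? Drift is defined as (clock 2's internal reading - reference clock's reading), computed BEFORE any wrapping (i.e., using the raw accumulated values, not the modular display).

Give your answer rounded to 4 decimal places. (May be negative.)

Answer: -2.4000

Derivation:
After op 1 tick(3): ref=3.0000 raw=[6.0000 2.7000 2.7000 6.0000]
After op 2 tick(2): ref=5.0000 raw=[10.0000 4.5000 4.5000 10.0000]
After op 3 tick(6): ref=11.0000 raw=[22.0000 9.9000 9.9000 22.0000]
After op 4 tick(8): ref=19.0000 raw=[38.0000 17.1000 17.1000 38.0000]
After op 5 tick(5): ref=24.0000 raw=[48.0000 21.6000 21.6000 48.0000]
Drift of clock 2 after op 5: 21.6000 - 24.0000 = -2.4000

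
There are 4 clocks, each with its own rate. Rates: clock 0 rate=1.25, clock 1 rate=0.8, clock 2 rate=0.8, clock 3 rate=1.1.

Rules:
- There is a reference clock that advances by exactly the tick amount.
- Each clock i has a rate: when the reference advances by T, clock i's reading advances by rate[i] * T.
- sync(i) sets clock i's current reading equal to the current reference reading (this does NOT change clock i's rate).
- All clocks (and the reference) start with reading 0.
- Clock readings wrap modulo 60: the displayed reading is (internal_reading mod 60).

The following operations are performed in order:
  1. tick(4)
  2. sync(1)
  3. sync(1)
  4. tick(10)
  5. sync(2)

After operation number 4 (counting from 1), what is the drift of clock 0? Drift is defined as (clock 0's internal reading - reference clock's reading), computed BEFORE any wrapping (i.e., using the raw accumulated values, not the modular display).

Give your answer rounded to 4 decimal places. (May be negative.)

After op 1 tick(4): ref=4.0000 raw=[5.0000 3.2000 3.2000 4.4000]
After op 2 sync(1): ref=4.0000 raw=[5.0000 4.0000 3.2000 4.4000]
After op 3 sync(1): ref=4.0000 raw=[5.0000 4.0000 3.2000 4.4000]
After op 4 tick(10): ref=14.0000 raw=[17.5000 12.0000 11.2000 15.4000]
Drift of clock 0 after op 4: 17.5000 - 14.0000 = 3.5000

Answer: 3.5000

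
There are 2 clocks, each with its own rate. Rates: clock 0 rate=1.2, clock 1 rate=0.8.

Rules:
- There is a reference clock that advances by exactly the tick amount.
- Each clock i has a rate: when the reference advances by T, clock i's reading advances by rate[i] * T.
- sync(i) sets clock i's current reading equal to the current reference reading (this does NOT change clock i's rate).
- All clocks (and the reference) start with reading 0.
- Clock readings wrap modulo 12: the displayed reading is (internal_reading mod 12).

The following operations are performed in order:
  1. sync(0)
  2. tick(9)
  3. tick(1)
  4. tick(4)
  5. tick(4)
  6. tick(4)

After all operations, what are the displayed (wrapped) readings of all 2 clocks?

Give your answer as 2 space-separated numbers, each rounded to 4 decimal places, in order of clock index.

Answer: 2.4000 5.6000

Derivation:
After op 1 sync(0): ref=0.0000 raw=[0.0000 0.0000]
After op 2 tick(9): ref=9.0000 raw=[10.8000 7.2000]
After op 3 tick(1): ref=10.0000 raw=[12.0000 8.0000]
After op 4 tick(4): ref=14.0000 raw=[16.8000 11.2000]
After op 5 tick(4): ref=18.0000 raw=[21.6000 14.4000]
After op 6 tick(4): ref=22.0000 raw=[26.4000 17.6000]
Wrap final raw readings (mod 12): 26.4000 mod 12 = 2.4000; 17.6000 mod 12 = 5.6000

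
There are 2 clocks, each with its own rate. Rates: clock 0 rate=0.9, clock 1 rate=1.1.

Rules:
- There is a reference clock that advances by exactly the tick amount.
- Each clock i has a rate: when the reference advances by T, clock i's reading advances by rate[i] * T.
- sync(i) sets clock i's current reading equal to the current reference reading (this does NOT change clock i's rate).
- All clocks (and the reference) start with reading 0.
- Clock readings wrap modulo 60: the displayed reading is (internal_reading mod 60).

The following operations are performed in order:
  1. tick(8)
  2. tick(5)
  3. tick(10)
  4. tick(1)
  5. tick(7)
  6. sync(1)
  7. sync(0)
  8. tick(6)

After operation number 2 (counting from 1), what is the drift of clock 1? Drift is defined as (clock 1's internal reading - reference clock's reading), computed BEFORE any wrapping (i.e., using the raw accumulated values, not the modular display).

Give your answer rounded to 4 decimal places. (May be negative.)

After op 1 tick(8): ref=8.0000 raw=[7.2000 8.8000]
After op 2 tick(5): ref=13.0000 raw=[11.7000 14.3000]
Drift of clock 1 after op 2: 14.3000 - 13.0000 = 1.3000

Answer: 1.3000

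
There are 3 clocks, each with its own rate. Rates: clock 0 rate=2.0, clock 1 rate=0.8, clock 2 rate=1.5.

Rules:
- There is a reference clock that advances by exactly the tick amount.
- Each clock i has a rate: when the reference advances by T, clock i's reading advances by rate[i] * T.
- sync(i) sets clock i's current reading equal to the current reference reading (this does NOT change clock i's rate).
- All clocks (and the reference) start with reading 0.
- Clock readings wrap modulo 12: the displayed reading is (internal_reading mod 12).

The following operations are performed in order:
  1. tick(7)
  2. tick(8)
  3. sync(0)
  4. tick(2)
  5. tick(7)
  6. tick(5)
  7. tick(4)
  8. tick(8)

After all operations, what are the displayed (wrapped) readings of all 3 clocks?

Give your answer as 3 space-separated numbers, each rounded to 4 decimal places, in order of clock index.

Answer: 7.0000 8.8000 1.5000

Derivation:
After op 1 tick(7): ref=7.0000 raw=[14.0000 5.6000 10.5000]
After op 2 tick(8): ref=15.0000 raw=[30.0000 12.0000 22.5000]
After op 3 sync(0): ref=15.0000 raw=[15.0000 12.0000 22.5000]
After op 4 tick(2): ref=17.0000 raw=[19.0000 13.6000 25.5000]
After op 5 tick(7): ref=24.0000 raw=[33.0000 19.2000 36.0000]
After op 6 tick(5): ref=29.0000 raw=[43.0000 23.2000 43.5000]
After op 7 tick(4): ref=33.0000 raw=[51.0000 26.4000 49.5000]
After op 8 tick(8): ref=41.0000 raw=[67.0000 32.8000 61.5000]
Wrap final raw readings (mod 12): 67.0000 mod 12 = 7.0000; 32.8000 mod 12 = 8.8000; 61.5000 mod 12 = 1.5000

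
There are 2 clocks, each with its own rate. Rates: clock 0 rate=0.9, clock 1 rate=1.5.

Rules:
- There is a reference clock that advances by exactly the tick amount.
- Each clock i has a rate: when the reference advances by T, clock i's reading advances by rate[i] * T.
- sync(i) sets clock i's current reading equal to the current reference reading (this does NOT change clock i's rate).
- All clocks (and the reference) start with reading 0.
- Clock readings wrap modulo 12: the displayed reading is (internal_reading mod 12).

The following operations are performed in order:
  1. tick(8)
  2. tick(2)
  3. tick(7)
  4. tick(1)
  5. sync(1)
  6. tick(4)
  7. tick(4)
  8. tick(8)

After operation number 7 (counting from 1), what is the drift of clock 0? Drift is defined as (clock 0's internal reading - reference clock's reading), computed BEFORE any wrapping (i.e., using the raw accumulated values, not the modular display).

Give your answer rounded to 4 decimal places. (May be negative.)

After op 1 tick(8): ref=8.0000 raw=[7.2000 12.0000]
After op 2 tick(2): ref=10.0000 raw=[9.0000 15.0000]
After op 3 tick(7): ref=17.0000 raw=[15.3000 25.5000]
After op 4 tick(1): ref=18.0000 raw=[16.2000 27.0000]
After op 5 sync(1): ref=18.0000 raw=[16.2000 18.0000]
After op 6 tick(4): ref=22.0000 raw=[19.8000 24.0000]
After op 7 tick(4): ref=26.0000 raw=[23.4000 30.0000]
Drift of clock 0 after op 7: 23.4000 - 26.0000 = -2.6000

Answer: -2.6000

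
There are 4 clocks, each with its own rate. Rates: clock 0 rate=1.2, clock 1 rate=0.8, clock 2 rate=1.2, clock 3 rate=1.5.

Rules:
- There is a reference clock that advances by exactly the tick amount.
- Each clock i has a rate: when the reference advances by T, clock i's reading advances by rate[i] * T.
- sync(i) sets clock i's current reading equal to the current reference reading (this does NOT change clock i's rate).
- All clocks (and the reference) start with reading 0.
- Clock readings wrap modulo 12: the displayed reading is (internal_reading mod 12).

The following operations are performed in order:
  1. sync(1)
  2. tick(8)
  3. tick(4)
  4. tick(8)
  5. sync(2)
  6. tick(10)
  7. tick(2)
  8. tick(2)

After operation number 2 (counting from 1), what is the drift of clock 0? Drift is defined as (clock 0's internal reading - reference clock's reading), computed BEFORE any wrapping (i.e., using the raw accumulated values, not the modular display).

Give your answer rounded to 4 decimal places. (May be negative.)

Answer: 1.6000

Derivation:
After op 1 sync(1): ref=0.0000 raw=[0.0000 0.0000 0.0000 0.0000]
After op 2 tick(8): ref=8.0000 raw=[9.6000 6.4000 9.6000 12.0000]
Drift of clock 0 after op 2: 9.6000 - 8.0000 = 1.6000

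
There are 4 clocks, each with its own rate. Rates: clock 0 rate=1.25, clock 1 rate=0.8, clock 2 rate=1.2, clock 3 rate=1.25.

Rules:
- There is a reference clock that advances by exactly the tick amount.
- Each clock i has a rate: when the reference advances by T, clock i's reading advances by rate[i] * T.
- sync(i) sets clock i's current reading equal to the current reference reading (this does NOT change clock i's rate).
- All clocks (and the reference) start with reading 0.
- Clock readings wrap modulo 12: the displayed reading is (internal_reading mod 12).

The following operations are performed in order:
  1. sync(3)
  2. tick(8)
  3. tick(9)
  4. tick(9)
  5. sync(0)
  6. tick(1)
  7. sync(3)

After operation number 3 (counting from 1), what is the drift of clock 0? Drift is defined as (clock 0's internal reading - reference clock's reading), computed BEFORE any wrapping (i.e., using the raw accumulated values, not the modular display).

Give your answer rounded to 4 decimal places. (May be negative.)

After op 1 sync(3): ref=0.0000 raw=[0.0000 0.0000 0.0000 0.0000]
After op 2 tick(8): ref=8.0000 raw=[10.0000 6.4000 9.6000 10.0000]
After op 3 tick(9): ref=17.0000 raw=[21.2500 13.6000 20.4000 21.2500]
Drift of clock 0 after op 3: 21.2500 - 17.0000 = 4.2500

Answer: 4.2500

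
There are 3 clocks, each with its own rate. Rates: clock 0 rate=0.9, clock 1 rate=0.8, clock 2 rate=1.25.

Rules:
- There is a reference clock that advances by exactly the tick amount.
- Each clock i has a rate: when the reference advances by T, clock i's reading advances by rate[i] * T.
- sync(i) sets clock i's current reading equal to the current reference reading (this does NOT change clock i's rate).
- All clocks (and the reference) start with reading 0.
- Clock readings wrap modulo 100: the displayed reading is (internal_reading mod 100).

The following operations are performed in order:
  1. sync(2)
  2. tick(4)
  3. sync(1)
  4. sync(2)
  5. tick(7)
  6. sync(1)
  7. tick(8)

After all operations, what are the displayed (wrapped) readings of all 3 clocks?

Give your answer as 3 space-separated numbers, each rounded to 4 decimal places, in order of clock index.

Answer: 17.1000 17.4000 22.7500

Derivation:
After op 1 sync(2): ref=0.0000 raw=[0.0000 0.0000 0.0000]
After op 2 tick(4): ref=4.0000 raw=[3.6000 3.2000 5.0000]
After op 3 sync(1): ref=4.0000 raw=[3.6000 4.0000 5.0000]
After op 4 sync(2): ref=4.0000 raw=[3.6000 4.0000 4.0000]
After op 5 tick(7): ref=11.0000 raw=[9.9000 9.6000 12.7500]
After op 6 sync(1): ref=11.0000 raw=[9.9000 11.0000 12.7500]
After op 7 tick(8): ref=19.0000 raw=[17.1000 17.4000 22.7500]
Wrap final raw readings (mod 100): 17.1000 mod 100 = 17.1000; 17.4000 mod 100 = 17.4000; 22.7500 mod 100 = 22.7500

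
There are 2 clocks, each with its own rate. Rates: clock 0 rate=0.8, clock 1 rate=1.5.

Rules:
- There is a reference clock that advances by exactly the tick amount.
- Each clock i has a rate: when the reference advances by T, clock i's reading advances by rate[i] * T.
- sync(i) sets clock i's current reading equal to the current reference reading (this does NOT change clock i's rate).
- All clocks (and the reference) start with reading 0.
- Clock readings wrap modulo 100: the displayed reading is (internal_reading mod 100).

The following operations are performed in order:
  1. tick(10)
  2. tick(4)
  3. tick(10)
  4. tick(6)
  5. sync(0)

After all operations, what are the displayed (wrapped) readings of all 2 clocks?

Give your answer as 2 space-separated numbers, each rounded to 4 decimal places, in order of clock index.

After op 1 tick(10): ref=10.0000 raw=[8.0000 15.0000]
After op 2 tick(4): ref=14.0000 raw=[11.2000 21.0000]
After op 3 tick(10): ref=24.0000 raw=[19.2000 36.0000]
After op 4 tick(6): ref=30.0000 raw=[24.0000 45.0000]
After op 5 sync(0): ref=30.0000 raw=[30.0000 45.0000]
Wrap final raw readings (mod 100): 30.0000 mod 100 = 30.0000; 45.0000 mod 100 = 45.0000

Answer: 30.0000 45.0000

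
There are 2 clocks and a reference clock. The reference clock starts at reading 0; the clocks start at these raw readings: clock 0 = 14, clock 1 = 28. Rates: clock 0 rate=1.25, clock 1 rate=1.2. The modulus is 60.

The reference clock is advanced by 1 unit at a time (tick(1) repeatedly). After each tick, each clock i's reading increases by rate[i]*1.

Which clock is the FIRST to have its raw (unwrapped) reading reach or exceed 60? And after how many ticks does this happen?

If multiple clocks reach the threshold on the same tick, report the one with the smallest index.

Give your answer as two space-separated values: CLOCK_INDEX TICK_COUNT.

Answer: 1 27

Derivation:
clock 0: start=14, rate=1.25, needs 60-14 = 46; ticks = ceil(46/1.25) = ceil(36.8000) = 37; reading at tick 37 = 14 + 1.25*37 = 60.2500
clock 1: start=28, rate=1.2, needs 60-28 = 32; ticks = ceil(32/1.2) = ceil(26.6667) = 27; reading at tick 27 = 28 + 1.2*27 = 60.4000
Minimum tick count = 27; winners = [1]; smallest index = 1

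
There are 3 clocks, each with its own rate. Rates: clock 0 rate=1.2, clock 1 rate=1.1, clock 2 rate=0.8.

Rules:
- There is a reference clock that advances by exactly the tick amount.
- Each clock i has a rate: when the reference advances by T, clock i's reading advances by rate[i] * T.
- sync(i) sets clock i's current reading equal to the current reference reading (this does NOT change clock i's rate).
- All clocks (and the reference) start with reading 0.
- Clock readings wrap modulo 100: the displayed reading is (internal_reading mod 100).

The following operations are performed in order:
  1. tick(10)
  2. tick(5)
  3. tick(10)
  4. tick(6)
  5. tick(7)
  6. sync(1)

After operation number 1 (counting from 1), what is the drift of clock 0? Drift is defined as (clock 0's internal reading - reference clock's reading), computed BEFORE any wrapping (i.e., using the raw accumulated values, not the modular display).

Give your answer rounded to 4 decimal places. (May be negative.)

Answer: 2.0000

Derivation:
After op 1 tick(10): ref=10.0000 raw=[12.0000 11.0000 8.0000]
Drift of clock 0 after op 1: 12.0000 - 10.0000 = 2.0000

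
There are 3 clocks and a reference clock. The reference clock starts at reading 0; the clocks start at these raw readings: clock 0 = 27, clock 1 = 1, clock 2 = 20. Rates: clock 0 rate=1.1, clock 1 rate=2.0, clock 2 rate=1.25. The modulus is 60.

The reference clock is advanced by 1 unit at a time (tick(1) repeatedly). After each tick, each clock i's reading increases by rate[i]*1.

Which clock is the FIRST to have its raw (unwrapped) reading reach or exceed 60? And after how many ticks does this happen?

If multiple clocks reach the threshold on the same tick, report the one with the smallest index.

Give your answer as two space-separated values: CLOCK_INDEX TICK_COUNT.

clock 0: start=27, rate=1.1, needs 60-27 = 33; ticks = ceil(33/1.1) = ceil(30.0000) = 30; reading at tick 30 = 27 + 1.1*30 = 60.0000
clock 1: start=1, rate=2.0, needs 60-1 = 59; ticks = ceil(59/2.0) = ceil(29.5000) = 30; reading at tick 30 = 1 + 2.0*30 = 61.0000
clock 2: start=20, rate=1.25, needs 60-20 = 40; ticks = ceil(40/1.25) = ceil(32.0000) = 32; reading at tick 32 = 20 + 1.25*32 = 60.0000
Minimum tick count = 30; winners = [0, 1]; smallest index = 0

Answer: 0 30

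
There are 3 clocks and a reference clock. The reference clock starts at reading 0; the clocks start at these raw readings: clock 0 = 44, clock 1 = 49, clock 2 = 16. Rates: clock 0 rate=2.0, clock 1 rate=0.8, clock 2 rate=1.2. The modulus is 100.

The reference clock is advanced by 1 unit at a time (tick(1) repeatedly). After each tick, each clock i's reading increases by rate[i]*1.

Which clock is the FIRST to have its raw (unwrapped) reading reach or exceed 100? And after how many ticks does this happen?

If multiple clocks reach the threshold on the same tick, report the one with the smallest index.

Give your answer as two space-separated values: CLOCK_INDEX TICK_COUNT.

clock 0: start=44, rate=2.0, needs 100-44 = 56; ticks = ceil(56/2.0) = ceil(28.0000) = 28; reading at tick 28 = 44 + 2.0*28 = 100.0000
clock 1: start=49, rate=0.8, needs 100-49 = 51; ticks = ceil(51/0.8) = ceil(63.7500) = 64; reading at tick 64 = 49 + 0.8*64 = 100.2000
clock 2: start=16, rate=1.2, needs 100-16 = 84; ticks = ceil(84/1.2) = ceil(70.0000) = 70; reading at tick 70 = 16 + 1.2*70 = 100.0000
Minimum tick count = 28; winners = [0]; smallest index = 0

Answer: 0 28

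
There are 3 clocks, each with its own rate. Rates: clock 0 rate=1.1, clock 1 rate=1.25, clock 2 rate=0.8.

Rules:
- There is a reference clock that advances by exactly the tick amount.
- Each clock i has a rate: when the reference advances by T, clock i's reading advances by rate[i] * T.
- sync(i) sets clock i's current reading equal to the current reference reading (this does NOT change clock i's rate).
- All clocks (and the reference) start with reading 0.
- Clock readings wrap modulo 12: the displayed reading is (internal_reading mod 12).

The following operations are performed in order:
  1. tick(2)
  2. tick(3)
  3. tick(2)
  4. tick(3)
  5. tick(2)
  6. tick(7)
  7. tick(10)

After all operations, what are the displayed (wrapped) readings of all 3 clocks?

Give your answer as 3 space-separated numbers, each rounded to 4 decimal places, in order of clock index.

Answer: 7.9000 0.2500 11.2000

Derivation:
After op 1 tick(2): ref=2.0000 raw=[2.2000 2.5000 1.6000]
After op 2 tick(3): ref=5.0000 raw=[5.5000 6.2500 4.0000]
After op 3 tick(2): ref=7.0000 raw=[7.7000 8.7500 5.6000]
After op 4 tick(3): ref=10.0000 raw=[11.0000 12.5000 8.0000]
After op 5 tick(2): ref=12.0000 raw=[13.2000 15.0000 9.6000]
After op 6 tick(7): ref=19.0000 raw=[20.9000 23.7500 15.2000]
After op 7 tick(10): ref=29.0000 raw=[31.9000 36.2500 23.2000]
Wrap final raw readings (mod 12): 31.9000 mod 12 = 7.9000; 36.2500 mod 12 = 0.2500; 23.2000 mod 12 = 11.2000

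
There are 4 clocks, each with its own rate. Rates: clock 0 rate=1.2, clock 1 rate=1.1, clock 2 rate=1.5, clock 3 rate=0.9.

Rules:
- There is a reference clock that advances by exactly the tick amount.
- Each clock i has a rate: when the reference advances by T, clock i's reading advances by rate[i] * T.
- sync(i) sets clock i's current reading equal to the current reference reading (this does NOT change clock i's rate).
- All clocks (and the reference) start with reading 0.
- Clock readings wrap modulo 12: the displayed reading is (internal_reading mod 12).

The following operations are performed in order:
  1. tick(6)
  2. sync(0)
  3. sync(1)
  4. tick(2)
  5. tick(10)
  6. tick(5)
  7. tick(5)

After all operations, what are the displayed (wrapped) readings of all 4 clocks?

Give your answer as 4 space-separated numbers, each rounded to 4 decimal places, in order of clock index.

Answer: 8.4000 6.2000 6.0000 1.2000

Derivation:
After op 1 tick(6): ref=6.0000 raw=[7.2000 6.6000 9.0000 5.4000]
After op 2 sync(0): ref=6.0000 raw=[6.0000 6.6000 9.0000 5.4000]
After op 3 sync(1): ref=6.0000 raw=[6.0000 6.0000 9.0000 5.4000]
After op 4 tick(2): ref=8.0000 raw=[8.4000 8.2000 12.0000 7.2000]
After op 5 tick(10): ref=18.0000 raw=[20.4000 19.2000 27.0000 16.2000]
After op 6 tick(5): ref=23.0000 raw=[26.4000 24.7000 34.5000 20.7000]
After op 7 tick(5): ref=28.0000 raw=[32.4000 30.2000 42.0000 25.2000]
Wrap final raw readings (mod 12): 32.4000 mod 12 = 8.4000; 30.2000 mod 12 = 6.2000; 42.0000 mod 12 = 6.0000; 25.2000 mod 12 = 1.2000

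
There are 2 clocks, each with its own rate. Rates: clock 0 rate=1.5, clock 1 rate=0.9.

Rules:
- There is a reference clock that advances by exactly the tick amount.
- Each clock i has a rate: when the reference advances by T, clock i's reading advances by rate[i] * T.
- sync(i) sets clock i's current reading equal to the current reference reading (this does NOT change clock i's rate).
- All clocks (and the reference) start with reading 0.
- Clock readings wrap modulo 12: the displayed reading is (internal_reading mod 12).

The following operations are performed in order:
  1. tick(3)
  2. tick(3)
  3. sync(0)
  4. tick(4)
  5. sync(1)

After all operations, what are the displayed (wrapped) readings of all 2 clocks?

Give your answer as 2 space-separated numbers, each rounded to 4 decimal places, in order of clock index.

After op 1 tick(3): ref=3.0000 raw=[4.5000 2.7000]
After op 2 tick(3): ref=6.0000 raw=[9.0000 5.4000]
After op 3 sync(0): ref=6.0000 raw=[6.0000 5.4000]
After op 4 tick(4): ref=10.0000 raw=[12.0000 9.0000]
After op 5 sync(1): ref=10.0000 raw=[12.0000 10.0000]
Wrap final raw readings (mod 12): 12.0000 mod 12 = 0.0000; 10.0000 mod 12 = 10.0000

Answer: 0.0000 10.0000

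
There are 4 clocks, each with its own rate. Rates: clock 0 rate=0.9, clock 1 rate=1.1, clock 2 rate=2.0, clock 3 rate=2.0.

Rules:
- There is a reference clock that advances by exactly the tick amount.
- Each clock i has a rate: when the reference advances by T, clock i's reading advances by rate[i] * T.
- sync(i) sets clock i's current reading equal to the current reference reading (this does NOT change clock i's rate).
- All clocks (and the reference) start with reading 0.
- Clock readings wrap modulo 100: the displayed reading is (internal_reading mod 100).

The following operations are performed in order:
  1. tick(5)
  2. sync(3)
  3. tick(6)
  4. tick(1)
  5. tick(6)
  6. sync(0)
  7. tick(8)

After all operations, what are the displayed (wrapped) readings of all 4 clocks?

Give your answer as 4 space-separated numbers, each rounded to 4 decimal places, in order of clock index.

Answer: 25.2000 28.6000 52.0000 47.0000

Derivation:
After op 1 tick(5): ref=5.0000 raw=[4.5000 5.5000 10.0000 10.0000]
After op 2 sync(3): ref=5.0000 raw=[4.5000 5.5000 10.0000 5.0000]
After op 3 tick(6): ref=11.0000 raw=[9.9000 12.1000 22.0000 17.0000]
After op 4 tick(1): ref=12.0000 raw=[10.8000 13.2000 24.0000 19.0000]
After op 5 tick(6): ref=18.0000 raw=[16.2000 19.8000 36.0000 31.0000]
After op 6 sync(0): ref=18.0000 raw=[18.0000 19.8000 36.0000 31.0000]
After op 7 tick(8): ref=26.0000 raw=[25.2000 28.6000 52.0000 47.0000]
Wrap final raw readings (mod 100): 25.2000 mod 100 = 25.2000; 28.6000 mod 100 = 28.6000; 52.0000 mod 100 = 52.0000; 47.0000 mod 100 = 47.0000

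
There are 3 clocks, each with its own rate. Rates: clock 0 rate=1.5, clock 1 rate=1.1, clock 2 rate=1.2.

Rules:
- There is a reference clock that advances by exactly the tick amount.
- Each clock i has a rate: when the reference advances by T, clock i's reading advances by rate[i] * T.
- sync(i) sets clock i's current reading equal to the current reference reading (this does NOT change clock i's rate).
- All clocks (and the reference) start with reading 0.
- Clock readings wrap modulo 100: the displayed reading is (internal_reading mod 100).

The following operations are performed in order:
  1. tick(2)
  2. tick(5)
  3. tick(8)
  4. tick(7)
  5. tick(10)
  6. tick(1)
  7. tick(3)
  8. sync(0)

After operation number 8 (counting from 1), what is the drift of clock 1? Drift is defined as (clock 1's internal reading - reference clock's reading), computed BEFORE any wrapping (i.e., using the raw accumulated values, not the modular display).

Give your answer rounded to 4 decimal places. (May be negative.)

After op 1 tick(2): ref=2.0000 raw=[3.0000 2.2000 2.4000]
After op 2 tick(5): ref=7.0000 raw=[10.5000 7.7000 8.4000]
After op 3 tick(8): ref=15.0000 raw=[22.5000 16.5000 18.0000]
After op 4 tick(7): ref=22.0000 raw=[33.0000 24.2000 26.4000]
After op 5 tick(10): ref=32.0000 raw=[48.0000 35.2000 38.4000]
After op 6 tick(1): ref=33.0000 raw=[49.5000 36.3000 39.6000]
After op 7 tick(3): ref=36.0000 raw=[54.0000 39.6000 43.2000]
After op 8 sync(0): ref=36.0000 raw=[36.0000 39.6000 43.2000]
Drift of clock 1 after op 8: 39.6000 - 36.0000 = 3.6000

Answer: 3.6000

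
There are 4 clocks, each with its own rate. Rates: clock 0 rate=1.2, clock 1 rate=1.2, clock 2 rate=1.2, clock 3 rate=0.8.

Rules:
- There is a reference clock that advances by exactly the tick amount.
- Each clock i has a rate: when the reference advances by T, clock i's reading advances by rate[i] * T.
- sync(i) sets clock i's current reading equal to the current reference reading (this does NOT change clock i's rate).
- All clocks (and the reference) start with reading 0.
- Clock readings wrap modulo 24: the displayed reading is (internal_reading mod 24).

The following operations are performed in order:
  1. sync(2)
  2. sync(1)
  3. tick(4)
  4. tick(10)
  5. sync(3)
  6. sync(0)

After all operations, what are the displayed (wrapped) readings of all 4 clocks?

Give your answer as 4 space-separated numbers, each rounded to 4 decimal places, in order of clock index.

Answer: 14.0000 16.8000 16.8000 14.0000

Derivation:
After op 1 sync(2): ref=0.0000 raw=[0.0000 0.0000 0.0000 0.0000]
After op 2 sync(1): ref=0.0000 raw=[0.0000 0.0000 0.0000 0.0000]
After op 3 tick(4): ref=4.0000 raw=[4.8000 4.8000 4.8000 3.2000]
After op 4 tick(10): ref=14.0000 raw=[16.8000 16.8000 16.8000 11.2000]
After op 5 sync(3): ref=14.0000 raw=[16.8000 16.8000 16.8000 14.0000]
After op 6 sync(0): ref=14.0000 raw=[14.0000 16.8000 16.8000 14.0000]
Wrap final raw readings (mod 24): 14.0000 mod 24 = 14.0000; 16.8000 mod 24 = 16.8000; 16.8000 mod 24 = 16.8000; 14.0000 mod 24 = 14.0000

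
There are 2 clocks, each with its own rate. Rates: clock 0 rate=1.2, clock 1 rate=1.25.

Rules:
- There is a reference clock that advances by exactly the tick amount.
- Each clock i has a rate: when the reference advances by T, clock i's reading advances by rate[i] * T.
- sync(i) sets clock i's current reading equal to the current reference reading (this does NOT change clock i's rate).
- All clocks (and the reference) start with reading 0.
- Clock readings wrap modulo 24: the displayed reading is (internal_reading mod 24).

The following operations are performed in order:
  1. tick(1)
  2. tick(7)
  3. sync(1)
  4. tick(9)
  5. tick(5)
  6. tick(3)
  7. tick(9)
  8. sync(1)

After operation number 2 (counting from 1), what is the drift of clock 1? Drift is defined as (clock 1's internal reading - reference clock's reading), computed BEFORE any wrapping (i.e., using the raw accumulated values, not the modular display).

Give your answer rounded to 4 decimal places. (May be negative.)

Answer: 2.0000

Derivation:
After op 1 tick(1): ref=1.0000 raw=[1.2000 1.2500]
After op 2 tick(7): ref=8.0000 raw=[9.6000 10.0000]
Drift of clock 1 after op 2: 10.0000 - 8.0000 = 2.0000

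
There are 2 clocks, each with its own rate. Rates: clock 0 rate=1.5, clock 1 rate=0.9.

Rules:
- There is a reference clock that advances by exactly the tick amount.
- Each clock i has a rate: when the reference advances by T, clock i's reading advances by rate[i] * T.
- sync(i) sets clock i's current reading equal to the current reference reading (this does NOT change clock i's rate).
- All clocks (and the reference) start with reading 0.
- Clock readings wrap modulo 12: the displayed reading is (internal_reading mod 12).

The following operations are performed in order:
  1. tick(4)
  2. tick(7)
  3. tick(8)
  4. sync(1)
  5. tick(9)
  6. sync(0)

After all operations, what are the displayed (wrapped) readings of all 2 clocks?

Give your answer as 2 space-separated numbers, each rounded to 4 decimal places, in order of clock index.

After op 1 tick(4): ref=4.0000 raw=[6.0000 3.6000]
After op 2 tick(7): ref=11.0000 raw=[16.5000 9.9000]
After op 3 tick(8): ref=19.0000 raw=[28.5000 17.1000]
After op 4 sync(1): ref=19.0000 raw=[28.5000 19.0000]
After op 5 tick(9): ref=28.0000 raw=[42.0000 27.1000]
After op 6 sync(0): ref=28.0000 raw=[28.0000 27.1000]
Wrap final raw readings (mod 12): 28.0000 mod 12 = 4.0000; 27.1000 mod 12 = 3.1000

Answer: 4.0000 3.1000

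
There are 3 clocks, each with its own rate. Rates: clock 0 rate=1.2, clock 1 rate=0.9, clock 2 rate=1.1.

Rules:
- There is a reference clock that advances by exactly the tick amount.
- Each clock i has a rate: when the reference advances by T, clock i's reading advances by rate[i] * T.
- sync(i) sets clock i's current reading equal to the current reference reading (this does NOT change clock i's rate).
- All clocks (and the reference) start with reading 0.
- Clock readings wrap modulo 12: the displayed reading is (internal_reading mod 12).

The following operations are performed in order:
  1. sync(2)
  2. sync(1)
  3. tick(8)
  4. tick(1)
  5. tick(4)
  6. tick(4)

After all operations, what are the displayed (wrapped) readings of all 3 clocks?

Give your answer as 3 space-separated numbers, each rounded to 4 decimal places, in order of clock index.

Answer: 8.4000 3.3000 6.7000

Derivation:
After op 1 sync(2): ref=0.0000 raw=[0.0000 0.0000 0.0000]
After op 2 sync(1): ref=0.0000 raw=[0.0000 0.0000 0.0000]
After op 3 tick(8): ref=8.0000 raw=[9.6000 7.2000 8.8000]
After op 4 tick(1): ref=9.0000 raw=[10.8000 8.1000 9.9000]
After op 5 tick(4): ref=13.0000 raw=[15.6000 11.7000 14.3000]
After op 6 tick(4): ref=17.0000 raw=[20.4000 15.3000 18.7000]
Wrap final raw readings (mod 12): 20.4000 mod 12 = 8.4000; 15.3000 mod 12 = 3.3000; 18.7000 mod 12 = 6.7000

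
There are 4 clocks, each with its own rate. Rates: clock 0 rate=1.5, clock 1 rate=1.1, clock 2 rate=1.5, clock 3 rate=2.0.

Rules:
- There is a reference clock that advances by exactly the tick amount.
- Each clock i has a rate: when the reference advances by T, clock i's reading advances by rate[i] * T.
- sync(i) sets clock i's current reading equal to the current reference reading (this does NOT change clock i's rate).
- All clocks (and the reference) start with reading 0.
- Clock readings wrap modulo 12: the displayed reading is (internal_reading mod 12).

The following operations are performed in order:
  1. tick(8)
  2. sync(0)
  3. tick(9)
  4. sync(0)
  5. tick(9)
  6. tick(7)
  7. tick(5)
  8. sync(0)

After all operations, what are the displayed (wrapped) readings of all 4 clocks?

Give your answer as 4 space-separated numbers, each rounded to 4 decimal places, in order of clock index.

Answer: 2.0000 5.8000 9.0000 4.0000

Derivation:
After op 1 tick(8): ref=8.0000 raw=[12.0000 8.8000 12.0000 16.0000]
After op 2 sync(0): ref=8.0000 raw=[8.0000 8.8000 12.0000 16.0000]
After op 3 tick(9): ref=17.0000 raw=[21.5000 18.7000 25.5000 34.0000]
After op 4 sync(0): ref=17.0000 raw=[17.0000 18.7000 25.5000 34.0000]
After op 5 tick(9): ref=26.0000 raw=[30.5000 28.6000 39.0000 52.0000]
After op 6 tick(7): ref=33.0000 raw=[41.0000 36.3000 49.5000 66.0000]
After op 7 tick(5): ref=38.0000 raw=[48.5000 41.8000 57.0000 76.0000]
After op 8 sync(0): ref=38.0000 raw=[38.0000 41.8000 57.0000 76.0000]
Wrap final raw readings (mod 12): 38.0000 mod 12 = 2.0000; 41.8000 mod 12 = 5.8000; 57.0000 mod 12 = 9.0000; 76.0000 mod 12 = 4.0000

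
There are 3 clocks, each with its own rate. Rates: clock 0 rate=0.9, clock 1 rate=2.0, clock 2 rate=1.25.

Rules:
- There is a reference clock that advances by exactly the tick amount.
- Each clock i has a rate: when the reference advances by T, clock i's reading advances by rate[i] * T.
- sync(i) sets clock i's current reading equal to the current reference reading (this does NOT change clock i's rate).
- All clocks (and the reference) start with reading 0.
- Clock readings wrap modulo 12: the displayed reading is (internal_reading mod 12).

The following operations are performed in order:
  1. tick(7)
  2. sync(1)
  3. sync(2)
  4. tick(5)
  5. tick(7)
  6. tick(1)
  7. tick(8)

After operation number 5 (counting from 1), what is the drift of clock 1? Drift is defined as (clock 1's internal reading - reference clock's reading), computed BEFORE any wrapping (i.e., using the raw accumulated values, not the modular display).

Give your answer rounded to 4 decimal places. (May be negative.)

After op 1 tick(7): ref=7.0000 raw=[6.3000 14.0000 8.7500]
After op 2 sync(1): ref=7.0000 raw=[6.3000 7.0000 8.7500]
After op 3 sync(2): ref=7.0000 raw=[6.3000 7.0000 7.0000]
After op 4 tick(5): ref=12.0000 raw=[10.8000 17.0000 13.2500]
After op 5 tick(7): ref=19.0000 raw=[17.1000 31.0000 22.0000]
Drift of clock 1 after op 5: 31.0000 - 19.0000 = 12.0000

Answer: 12.0000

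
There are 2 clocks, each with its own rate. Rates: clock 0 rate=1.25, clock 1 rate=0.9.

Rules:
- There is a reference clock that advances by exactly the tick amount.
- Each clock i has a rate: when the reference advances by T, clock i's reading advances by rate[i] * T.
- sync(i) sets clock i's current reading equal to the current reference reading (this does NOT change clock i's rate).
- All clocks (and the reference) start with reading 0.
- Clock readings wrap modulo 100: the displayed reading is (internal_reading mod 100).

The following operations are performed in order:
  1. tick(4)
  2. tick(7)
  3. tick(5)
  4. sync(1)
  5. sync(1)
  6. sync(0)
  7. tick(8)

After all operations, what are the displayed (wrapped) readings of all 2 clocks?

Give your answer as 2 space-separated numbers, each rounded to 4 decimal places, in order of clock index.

After op 1 tick(4): ref=4.0000 raw=[5.0000 3.6000]
After op 2 tick(7): ref=11.0000 raw=[13.7500 9.9000]
After op 3 tick(5): ref=16.0000 raw=[20.0000 14.4000]
After op 4 sync(1): ref=16.0000 raw=[20.0000 16.0000]
After op 5 sync(1): ref=16.0000 raw=[20.0000 16.0000]
After op 6 sync(0): ref=16.0000 raw=[16.0000 16.0000]
After op 7 tick(8): ref=24.0000 raw=[26.0000 23.2000]
Wrap final raw readings (mod 100): 26.0000 mod 100 = 26.0000; 23.2000 mod 100 = 23.2000

Answer: 26.0000 23.2000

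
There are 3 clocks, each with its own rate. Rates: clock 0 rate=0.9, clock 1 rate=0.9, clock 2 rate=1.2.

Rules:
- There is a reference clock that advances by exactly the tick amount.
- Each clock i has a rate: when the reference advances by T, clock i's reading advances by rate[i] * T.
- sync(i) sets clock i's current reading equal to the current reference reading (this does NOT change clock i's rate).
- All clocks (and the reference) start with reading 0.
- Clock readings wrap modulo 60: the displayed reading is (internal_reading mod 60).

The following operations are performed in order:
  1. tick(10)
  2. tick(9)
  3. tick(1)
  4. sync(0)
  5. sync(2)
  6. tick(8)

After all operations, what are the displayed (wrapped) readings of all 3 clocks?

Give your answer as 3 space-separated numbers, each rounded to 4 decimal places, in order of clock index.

Answer: 27.2000 25.2000 29.6000

Derivation:
After op 1 tick(10): ref=10.0000 raw=[9.0000 9.0000 12.0000]
After op 2 tick(9): ref=19.0000 raw=[17.1000 17.1000 22.8000]
After op 3 tick(1): ref=20.0000 raw=[18.0000 18.0000 24.0000]
After op 4 sync(0): ref=20.0000 raw=[20.0000 18.0000 24.0000]
After op 5 sync(2): ref=20.0000 raw=[20.0000 18.0000 20.0000]
After op 6 tick(8): ref=28.0000 raw=[27.2000 25.2000 29.6000]
Wrap final raw readings (mod 60): 27.2000 mod 60 = 27.2000; 25.2000 mod 60 = 25.2000; 29.6000 mod 60 = 29.6000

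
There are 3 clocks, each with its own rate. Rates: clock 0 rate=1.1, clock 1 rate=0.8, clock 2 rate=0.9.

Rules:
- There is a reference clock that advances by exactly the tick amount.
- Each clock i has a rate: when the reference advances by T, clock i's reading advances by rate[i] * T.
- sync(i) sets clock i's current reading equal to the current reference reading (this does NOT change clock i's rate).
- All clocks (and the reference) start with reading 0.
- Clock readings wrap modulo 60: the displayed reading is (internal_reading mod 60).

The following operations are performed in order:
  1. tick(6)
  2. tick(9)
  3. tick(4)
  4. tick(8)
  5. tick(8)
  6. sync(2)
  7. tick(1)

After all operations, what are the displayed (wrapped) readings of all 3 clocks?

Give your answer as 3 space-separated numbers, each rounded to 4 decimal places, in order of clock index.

Answer: 39.6000 28.8000 35.9000

Derivation:
After op 1 tick(6): ref=6.0000 raw=[6.6000 4.8000 5.4000]
After op 2 tick(9): ref=15.0000 raw=[16.5000 12.0000 13.5000]
After op 3 tick(4): ref=19.0000 raw=[20.9000 15.2000 17.1000]
After op 4 tick(8): ref=27.0000 raw=[29.7000 21.6000 24.3000]
After op 5 tick(8): ref=35.0000 raw=[38.5000 28.0000 31.5000]
After op 6 sync(2): ref=35.0000 raw=[38.5000 28.0000 35.0000]
After op 7 tick(1): ref=36.0000 raw=[39.6000 28.8000 35.9000]
Wrap final raw readings (mod 60): 39.6000 mod 60 = 39.6000; 28.8000 mod 60 = 28.8000; 35.9000 mod 60 = 35.9000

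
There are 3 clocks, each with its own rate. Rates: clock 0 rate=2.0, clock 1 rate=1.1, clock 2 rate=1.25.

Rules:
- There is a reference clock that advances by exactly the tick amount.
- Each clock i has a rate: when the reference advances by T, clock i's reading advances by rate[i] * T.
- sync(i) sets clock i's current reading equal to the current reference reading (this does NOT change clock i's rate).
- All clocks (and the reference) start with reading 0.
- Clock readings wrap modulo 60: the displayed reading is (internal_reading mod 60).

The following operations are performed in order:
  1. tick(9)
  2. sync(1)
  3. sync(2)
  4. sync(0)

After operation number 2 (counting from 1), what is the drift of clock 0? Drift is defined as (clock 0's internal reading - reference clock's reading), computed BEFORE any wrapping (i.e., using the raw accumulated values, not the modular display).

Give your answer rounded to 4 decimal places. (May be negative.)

After op 1 tick(9): ref=9.0000 raw=[18.0000 9.9000 11.2500]
After op 2 sync(1): ref=9.0000 raw=[18.0000 9.0000 11.2500]
Drift of clock 0 after op 2: 18.0000 - 9.0000 = 9.0000

Answer: 9.0000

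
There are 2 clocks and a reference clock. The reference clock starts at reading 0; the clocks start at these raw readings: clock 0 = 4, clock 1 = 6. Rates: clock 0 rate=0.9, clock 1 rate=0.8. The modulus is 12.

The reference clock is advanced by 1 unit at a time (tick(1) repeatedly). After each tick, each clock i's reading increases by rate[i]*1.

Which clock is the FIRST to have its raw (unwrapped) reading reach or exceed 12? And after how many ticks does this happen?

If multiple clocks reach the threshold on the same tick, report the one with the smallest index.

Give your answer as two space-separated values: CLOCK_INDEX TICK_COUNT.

Answer: 1 8

Derivation:
clock 0: start=4, rate=0.9, needs 12-4 = 8; ticks = ceil(8/0.9) = ceil(8.8889) = 9; reading at tick 9 = 4 + 0.9*9 = 12.1000
clock 1: start=6, rate=0.8, needs 12-6 = 6; ticks = ceil(6/0.8) = ceil(7.5000) = 8; reading at tick 8 = 6 + 0.8*8 = 12.4000
Minimum tick count = 8; winners = [1]; smallest index = 1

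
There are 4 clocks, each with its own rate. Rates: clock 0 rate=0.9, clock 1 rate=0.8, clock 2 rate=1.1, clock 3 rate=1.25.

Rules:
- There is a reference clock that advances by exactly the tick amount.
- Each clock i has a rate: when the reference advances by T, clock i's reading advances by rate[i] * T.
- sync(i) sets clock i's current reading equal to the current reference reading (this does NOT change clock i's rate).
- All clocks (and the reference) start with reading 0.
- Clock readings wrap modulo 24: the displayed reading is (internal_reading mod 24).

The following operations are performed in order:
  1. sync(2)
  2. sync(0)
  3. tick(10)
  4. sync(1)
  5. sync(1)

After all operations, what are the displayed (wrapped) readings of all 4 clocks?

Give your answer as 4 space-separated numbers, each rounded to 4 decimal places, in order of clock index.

After op 1 sync(2): ref=0.0000 raw=[0.0000 0.0000 0.0000 0.0000]
After op 2 sync(0): ref=0.0000 raw=[0.0000 0.0000 0.0000 0.0000]
After op 3 tick(10): ref=10.0000 raw=[9.0000 8.0000 11.0000 12.5000]
After op 4 sync(1): ref=10.0000 raw=[9.0000 10.0000 11.0000 12.5000]
After op 5 sync(1): ref=10.0000 raw=[9.0000 10.0000 11.0000 12.5000]
Wrap final raw readings (mod 24): 9.0000 mod 24 = 9.0000; 10.0000 mod 24 = 10.0000; 11.0000 mod 24 = 11.0000; 12.5000 mod 24 = 12.5000

Answer: 9.0000 10.0000 11.0000 12.5000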